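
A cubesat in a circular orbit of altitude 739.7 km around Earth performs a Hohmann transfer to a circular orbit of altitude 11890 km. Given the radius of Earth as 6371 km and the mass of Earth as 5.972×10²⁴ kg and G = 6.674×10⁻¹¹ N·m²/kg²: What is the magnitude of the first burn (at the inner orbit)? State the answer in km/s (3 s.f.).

μ = GM = 6.674×10⁻¹¹ × 5.972×10²⁴ = 3.986×10¹⁴ m³/s².
r₁ = 6371 + 739.7 = 7110.7 km = 7.1107×10⁶ m.
r₂ = 6371 + 11890 = 18261 km = 1.8261×10⁷ m.
Transfer ellipse a_t = (r₁ + r₂)/2 = 1.269×10⁷ m.
At r₁: circular v_c1 = √(μ/r₁) = 7487 m/s; transfer-perigee v_p = √[μ(2/r₁ − 1/a_t)] = 8983 m/s.
Δv₁ = v_p − v_c1 = 1496 m/s.
= 1.496 km/s.

Δv ≈ 1.50 km/s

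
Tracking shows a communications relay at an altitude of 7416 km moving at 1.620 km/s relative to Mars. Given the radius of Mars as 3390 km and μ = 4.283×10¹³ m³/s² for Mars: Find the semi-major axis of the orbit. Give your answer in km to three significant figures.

r = 3390 + 7416 = 10806 km = 1.081×10⁷ m.
Vis-viva rearranged: 1/a = 2/r − v²/μ = 1.851×10⁻⁷ − 6.127×10⁻⁸ = 1.238×10⁻⁷ m⁻¹.
a = 8.077×10⁶ m = 8077.1 km.

a ≈ 8080 km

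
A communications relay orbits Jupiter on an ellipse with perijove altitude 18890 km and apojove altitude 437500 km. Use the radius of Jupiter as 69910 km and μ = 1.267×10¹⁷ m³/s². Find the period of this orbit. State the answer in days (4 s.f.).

T ≈ 1.052 days

r_p = 69910 + 18890 = 88800 km = 8.8800×10⁷ m.
r_a = 69910 + 437500 = 507410 km = 5.0741×10⁸ m.
Semi-major axis a = (r_p + r_a)/2 = (88800 + 5.0741×10⁵)/2 = 2.9810×10⁵ km = 2.981×10⁸ m.
By Kepler's third law T = 2π√(a³/μ) = 2π × 1.446×10⁴ = 9.085×10⁴ s.
= 1.052 days.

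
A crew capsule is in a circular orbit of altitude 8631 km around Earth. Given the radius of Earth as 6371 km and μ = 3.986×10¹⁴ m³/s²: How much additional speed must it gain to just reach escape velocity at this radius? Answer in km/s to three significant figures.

r = 6371 + 8631 = 15002 km = 1.5002×10⁷ m.
Circular speed v_c = √(μ/r) = 5155 m/s.
Escape speed v_esc = √(2μ/r) = √2 × v_c = 7290 m/s.
Δv = v_esc − v_c = 2135 m/s = 2.135 km/s.

Δv ≈ 2.14 km/s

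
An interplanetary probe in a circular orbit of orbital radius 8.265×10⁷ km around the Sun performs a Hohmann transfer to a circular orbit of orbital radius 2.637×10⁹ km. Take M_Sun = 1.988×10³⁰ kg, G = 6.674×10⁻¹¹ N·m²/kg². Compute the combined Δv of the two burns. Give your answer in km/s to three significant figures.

Δv_total ≈ 21.1 km/s

μ = GM = 6.674×10⁻¹¹ × 1.988×10³⁰ = 1.327×10²⁰ m³/s².
r₁ = 8.265×10⁷ km = 8.265×10¹⁰ m.
r₂ = 2.637×10⁹ km = 2.637×10¹² m.
Transfer ellipse a_t = (r₁ + r₂)/2 = 1.360×10¹² m.
At r₁: circular v_c1 = √(μ/r₁) = 40070 m/s; transfer-perihelion v_p = √[μ(2/r₁ − 1/a_t)] = 55790 m/s.
Δv₁ = v_p − v_c1 = 15730 m/s.
At r₂: circular v_c2 = √(μ/r₂) = 7093 m/s; transfer-aphelion v_a = √[μ(2/r₂ − 1/a_t)] = 1749 m/s.
Δv₂ = v_c2 − v_a = 5345 m/s.
Total Δv = Δv₁ + Δv₂ = 21070 m/s = 21.07 km/s.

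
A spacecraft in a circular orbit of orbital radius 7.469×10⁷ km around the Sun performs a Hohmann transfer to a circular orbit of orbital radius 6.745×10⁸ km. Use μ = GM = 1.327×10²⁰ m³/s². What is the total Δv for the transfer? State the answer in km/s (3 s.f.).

Δv_total ≈ 22.2 km/s

r₁ = 7.469×10⁷ km = 7.469×10¹⁰ m.
r₂ = 6.745×10⁸ km = 6.745×10¹¹ m.
Transfer ellipse a_t = (r₁ + r₂)/2 = 3.746×10¹¹ m.
At r₁: circular v_c1 = √(μ/r₁) = 42150 m/s; transfer-perihelion v_p = √[μ(2/r₁ − 1/a_t)] = 56560 m/s.
Δv₁ = v_p − v_c1 = 14410 m/s.
At r₂: circular v_c2 = √(μ/r₂) = 14030 m/s; transfer-aphelion v_a = √[μ(2/r₂ − 1/a_t)] = 6263 m/s.
Δv₂ = v_c2 − v_a = 7763 m/s.
Total Δv = Δv₁ + Δv₂ = 22170 m/s = 22.17 km/s.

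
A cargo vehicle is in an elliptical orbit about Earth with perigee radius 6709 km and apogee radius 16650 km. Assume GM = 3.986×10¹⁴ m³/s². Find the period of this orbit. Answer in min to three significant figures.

Semi-major axis a = (r_p + r_a)/2 = (6709.0 + 16650)/2 = 11680 km = 1.168×10⁷ m.
By Kepler's third law T = 2π√(a³/μ) = 2π × 1.999×10³ = 1.256×10⁴ s.
= 209.4 min.

T ≈ 209 min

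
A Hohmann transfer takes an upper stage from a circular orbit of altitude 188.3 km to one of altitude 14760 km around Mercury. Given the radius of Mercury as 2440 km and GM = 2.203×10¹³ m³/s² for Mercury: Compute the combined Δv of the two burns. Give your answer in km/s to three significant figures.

Δv_total ≈ 1.47 km/s

r₁ = 2440 + 188.3 = 2628.3 km = 2.6283×10⁶ m.
r₂ = 2440 + 14760 = 17200 km = 1.7200×10⁷ m.
Transfer ellipse a_t = (r₁ + r₂)/2 = 9.914×10⁶ m.
At r₁: circular v_c1 = √(μ/r₁) = 2895 m/s; transfer-periherm v_p = √[μ(2/r₁ − 1/a_t)] = 3813 m/s.
Δv₁ = v_p − v_c1 = 918.2 m/s.
At r₂: circular v_c2 = √(μ/r₂) = 1132 m/s; transfer-apoherm v_a = √[μ(2/r₂ − 1/a_t)] = 582.7 m/s.
Δv₂ = v_c2 − v_a = 549.0 m/s.
Total Δv = Δv₁ + Δv₂ = 1467 m/s = 1.467 km/s.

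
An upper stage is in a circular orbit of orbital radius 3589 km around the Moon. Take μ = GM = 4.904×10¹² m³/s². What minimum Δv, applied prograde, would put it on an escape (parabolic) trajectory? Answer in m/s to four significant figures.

r = 3589 km = 3.589×10⁶ m.
Circular speed v_c = √(μ/r) = 1169 m/s.
Escape speed v_esc = √(2μ/r) = √2 × v_c = 1653 m/s.
Δv = v_esc − v_c = 484.2 m/s.

Δv ≈ 484.2 m/s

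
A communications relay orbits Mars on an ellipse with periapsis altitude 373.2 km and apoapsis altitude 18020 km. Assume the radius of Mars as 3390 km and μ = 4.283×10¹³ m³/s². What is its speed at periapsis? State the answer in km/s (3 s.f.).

v ≈ 4.40 km/s

r_p = 3390 + 373.2 = 3763.2 km = 3.7632×10⁶ m.
r_a = 3390 + 18020 = 21410 km = 2.1410×10⁷ m.
Semi-major axis a = (r_p + r_a)/2 = 12587 km = 1.259×10⁷ m.
Vis-viva: v² = μ(2/r − 1/a) = 4.283×10¹³ × (5.315×10⁻⁷ − 7.945×10⁻⁸) = 1.936×10⁷ m²/s².
v = 4400 m/s = 4.400 km/s.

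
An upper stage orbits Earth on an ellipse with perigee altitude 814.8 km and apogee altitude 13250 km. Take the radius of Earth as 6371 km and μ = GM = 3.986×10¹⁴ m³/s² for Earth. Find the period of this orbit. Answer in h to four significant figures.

T ≈ 4.290 h

r_p = 6371 + 814.8 = 7185.8 km = 7.1858×10⁶ m.
r_a = 6371 + 13250 = 19621 km = 1.9621×10⁷ m.
Semi-major axis a = (r_p + r_a)/2 = (7185.8 + 19621)/2 = 13403 km = 1.340×10⁷ m.
By Kepler's third law T = 2π√(a³/μ) = 2π × 2.458×10³ = 1.544×10⁴ s.
= 4.290 h.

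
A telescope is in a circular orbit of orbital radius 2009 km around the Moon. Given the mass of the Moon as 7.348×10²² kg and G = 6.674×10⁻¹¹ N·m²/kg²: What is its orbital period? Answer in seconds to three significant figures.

μ = GM = 6.674×10⁻¹¹ × 7.348×10²² = 4.904×10¹² m³/s².
r = 2009 km = 2.009×10⁶ m.
Kepler's third law: T = 2π√(r³/μ) = 2π√((2.009×10⁶)³ / 4.904×10¹²).
r³/μ = 1.653×10⁶ s², so T = 2π × 1.286×10³ = 8.079×10³ s.

T ≈ 8080 seconds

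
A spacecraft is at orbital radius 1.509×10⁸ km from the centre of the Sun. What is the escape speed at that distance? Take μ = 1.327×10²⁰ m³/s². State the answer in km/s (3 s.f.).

r = 1.509×10⁸ km = 1.509×10¹¹ m.
Escape speed v_esc = √(2μ/r) = √(2 × 1.327×10²⁰ / 1.509×10¹¹) = √(1.759×10⁹) = 41940 m/s.
= 41.94 km/s.

v_esc ≈ 41.9 km/s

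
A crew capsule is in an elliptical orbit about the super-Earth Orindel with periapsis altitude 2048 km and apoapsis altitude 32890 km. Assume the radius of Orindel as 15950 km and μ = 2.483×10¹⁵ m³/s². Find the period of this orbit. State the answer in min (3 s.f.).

T ≈ 406 min

r_p = 15950 + 2048 = 17998 km = 1.7998×10⁷ m.
r_a = 15950 + 32890 = 48840 km = 4.8840×10⁷ m.
Semi-major axis a = (r_p + r_a)/2 = (17998 + 48840)/2 = 33419 km = 3.342×10⁷ m.
By Kepler's third law T = 2π√(a³/μ) = 2π × 3.877×10³ = 2.436×10⁴ s.
= 406.0 min.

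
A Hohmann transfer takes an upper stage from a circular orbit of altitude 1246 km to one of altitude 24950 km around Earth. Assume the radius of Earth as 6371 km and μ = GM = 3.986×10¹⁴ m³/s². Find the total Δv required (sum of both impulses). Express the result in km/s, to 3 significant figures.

r₁ = 6371 + 1246 = 7617.0 km = 7.6170×10⁶ m.
r₂ = 6371 + 24950 = 31321 km = 3.1321×10⁷ m.
Transfer ellipse a_t = (r₁ + r₂)/2 = 1.947×10⁷ m.
At r₁: circular v_c1 = √(μ/r₁) = 7234 m/s; transfer-perigee v_p = √[μ(2/r₁ − 1/a_t)] = 9175 m/s.
Δv₁ = v_p − v_c1 = 1941 m/s.
At r₂: circular v_c2 = √(μ/r₂) = 3567 m/s; transfer-apogee v_a = √[μ(2/r₂ − 1/a_t)] = 2231 m/s.
Δv₂ = v_c2 − v_a = 1336 m/s.
Total Δv = Δv₁ + Δv₂ = 3277 m/s = 3.277 km/s.

Δv_total ≈ 3.28 km/s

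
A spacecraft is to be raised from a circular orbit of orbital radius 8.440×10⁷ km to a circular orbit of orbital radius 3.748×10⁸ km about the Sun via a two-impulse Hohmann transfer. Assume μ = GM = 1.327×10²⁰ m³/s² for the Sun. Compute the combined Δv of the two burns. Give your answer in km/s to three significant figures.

Δv_total ≈ 18.4 km/s

r₁ = 8.440×10⁷ km = 8.440×10¹⁰ m.
r₂ = 3.748×10⁸ km = 3.748×10¹¹ m.
Transfer ellipse a_t = (r₁ + r₂)/2 = 2.296×10¹¹ m.
At r₁: circular v_c1 = √(μ/r₁) = 39650 m/s; transfer-perihelion v_p = √[μ(2/r₁ − 1/a_t)] = 50660 m/s.
Δv₁ = v_p − v_c1 = 11010 m/s.
At r₂: circular v_c2 = √(μ/r₂) = 18820 m/s; transfer-aphelion v_a = √[μ(2/r₂ − 1/a_t)] = 11410 m/s.
Δv₂ = v_c2 − v_a = 7408 m/s.
Total Δv = Δv₁ + Δv₂ = 18420 m/s = 18.42 km/s.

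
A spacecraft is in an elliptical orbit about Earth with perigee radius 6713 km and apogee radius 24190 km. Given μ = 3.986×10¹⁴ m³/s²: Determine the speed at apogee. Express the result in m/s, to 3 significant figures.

v ≈ 2680 m/s

Semi-major axis a = (r_p + r_a)/2 = 15452 km = 1.545×10⁷ m.
Vis-viva: v² = μ(2/r − 1/a) = 3.986×10¹⁴ × (8.268×10⁻⁸ − 6.472×10⁻⁸) = 7.159×10⁶ m²/s².
v = 2676 m/s.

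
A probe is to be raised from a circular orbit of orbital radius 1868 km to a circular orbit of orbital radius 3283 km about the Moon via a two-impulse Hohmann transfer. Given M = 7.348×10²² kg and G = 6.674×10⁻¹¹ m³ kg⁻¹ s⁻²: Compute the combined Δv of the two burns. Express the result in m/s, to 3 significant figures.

μ = GM = 6.674×10⁻¹¹ × 7.348×10²² = 4.904×10¹² m³/s².
r₁ = 1868 km = 1.868×10⁶ m.
r₂ = 3283 km = 3.283×10⁶ m.
Transfer ellipse a_t = (r₁ + r₂)/2 = 2.576×10⁶ m.
At r₁: circular v_c1 = √(μ/r₁) = 1620 m/s; transfer-perilune v_p = √[μ(2/r₁ − 1/a_t)] = 1829 m/s.
Δv₁ = v_p − v_c1 = 209.1 m/s.
At r₂: circular v_c2 = √(μ/r₂) = 1222 m/s; transfer-apolune v_a = √[μ(2/r₂ − 1/a_t)] = 1041 m/s.
Δv₂ = v_c2 − v_a = 181.3 m/s.
Total Δv = Δv₁ + Δv₂ = 390.4 m/s.

Δv_total ≈ 390 m/s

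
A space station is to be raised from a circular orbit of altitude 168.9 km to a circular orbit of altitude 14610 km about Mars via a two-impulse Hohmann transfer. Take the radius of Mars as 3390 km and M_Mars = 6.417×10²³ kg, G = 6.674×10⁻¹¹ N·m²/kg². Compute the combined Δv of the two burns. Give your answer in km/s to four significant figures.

μ = GM = 6.674×10⁻¹¹ × 6.417×10²³ = 4.283×10¹³ m³/s².
r₁ = 3390 + 168.9 = 3558.9 km = 3.5589×10⁶ m.
r₂ = 3390 + 14610 = 18000 km = 1.8000×10⁷ m.
Transfer ellipse a_t = (r₁ + r₂)/2 = 1.078×10⁷ m.
At r₁: circular v_c1 = √(μ/r₁) = 3469 m/s; transfer-periapsis v_p = √[μ(2/r₁ − 1/a_t)] = 4483 m/s.
Δv₁ = v_p − v_c1 = 1014 m/s.
At r₂: circular v_c2 = √(μ/r₂) = 1542 m/s; transfer-apoapsis v_a = √[μ(2/r₂ − 1/a_t)] = 886.3 m/s.
Δv₂ = v_c2 − v_a = 656.2 m/s.
Total Δv = Δv₁ + Δv₂ = 1670 m/s = 1.670 km/s.

Δv_total ≈ 1.670 km/s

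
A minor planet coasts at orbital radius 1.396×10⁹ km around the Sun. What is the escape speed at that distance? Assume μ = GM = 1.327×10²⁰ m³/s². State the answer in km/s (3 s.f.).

r = 1.396×10⁹ km = 1.396×10¹² m.
Escape speed v_esc = √(2μ/r) = √(2 × 1.327×10²⁰ / 1.396×10¹²) = √(1.901×10⁸) = 13790 m/s.
= 13.79 km/s.

v_esc ≈ 13.8 km/s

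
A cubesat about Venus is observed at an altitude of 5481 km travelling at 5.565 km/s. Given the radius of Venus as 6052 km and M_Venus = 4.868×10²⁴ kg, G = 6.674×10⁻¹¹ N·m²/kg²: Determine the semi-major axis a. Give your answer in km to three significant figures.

a ≈ 12800 km

μ = GM = 6.674×10⁻¹¹ × 4.868×10²⁴ = 3.249×10¹⁴ m³/s².
r = 6052 + 5481 = 11533 km = 1.153×10⁷ m.
Specific orbital energy ε = v²/2 − μ/r = (5565)²/2 − 3.249×10¹⁴/1.153×10⁷ = -1.269×10⁷ J/kg.
Since ε = −μ/(2a), a = −μ/(2ε) = 1.281×10⁷ m = 12805 km.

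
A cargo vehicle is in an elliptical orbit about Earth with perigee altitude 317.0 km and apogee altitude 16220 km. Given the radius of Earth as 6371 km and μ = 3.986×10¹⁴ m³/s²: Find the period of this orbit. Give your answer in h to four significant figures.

r_p = 6371 + 317.0 = 6688.0 km = 6.6880×10⁶ m.
r_a = 6371 + 16220 = 22591 km = 2.2591×10⁷ m.
Semi-major axis a = (r_p + r_a)/2 = (6688.0 + 22591)/2 = 14640 km = 1.464×10⁷ m.
By Kepler's third law T = 2π√(a³/μ) = 2π × 2.806×10³ = 1.763×10⁴ s.
= 4.897 h.

T ≈ 4.897 h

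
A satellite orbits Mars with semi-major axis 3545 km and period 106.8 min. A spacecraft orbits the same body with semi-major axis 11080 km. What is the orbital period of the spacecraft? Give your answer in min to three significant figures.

T₂ ≈ 590 min

Kepler's third law: T² ∝ a³, so T₂ = T₁ (a₂/a₁)^(3/2).
a₂/a₁ = 3.126, (a₂/a₁)^(3/2) = 5.526.
T₂ = 106.8 × 5.526 = 590.1 min.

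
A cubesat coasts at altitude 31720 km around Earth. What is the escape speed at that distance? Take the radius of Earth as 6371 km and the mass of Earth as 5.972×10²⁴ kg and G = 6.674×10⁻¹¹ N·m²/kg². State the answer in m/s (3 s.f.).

v_esc ≈ 4570 m/s

μ = GM = 6.674×10⁻¹¹ × 5.972×10²⁴ = 3.986×10¹⁴ m³/s².
r = 6371 + 31720 = 38091 km = 3.8091×10⁷ m.
Escape speed v_esc = √(2μ/r) = √(2 × 3.986×10¹⁴ / 3.809×10⁷) = √(2.093×10⁷) = 4575 m/s.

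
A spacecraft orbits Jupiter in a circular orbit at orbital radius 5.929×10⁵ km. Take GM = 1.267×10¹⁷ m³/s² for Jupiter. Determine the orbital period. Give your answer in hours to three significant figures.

r = 5.929×10⁵ km = 5.929×10⁸ m.
Kepler's third law: T = 2π√(r³/μ) = 2π√((5.929×10⁸)³ / 1.267×10¹⁷).
r³/μ = 1.645×10⁹ s², so T = 2π × 4.056×10⁴ = 2.548×10⁵ s.
Converting: 2.548×10⁵ s ÷ 3600 = 70.79 hours.

T ≈ 70.8 hours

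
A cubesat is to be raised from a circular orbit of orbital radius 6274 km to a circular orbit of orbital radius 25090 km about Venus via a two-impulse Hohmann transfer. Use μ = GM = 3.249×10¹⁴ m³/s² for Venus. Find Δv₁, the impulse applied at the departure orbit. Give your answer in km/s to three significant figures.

r₁ = 6274 km = 6.274×10⁶ m.
r₂ = 25090 km = 2.509×10⁷ m.
Transfer ellipse a_t = (r₁ + r₂)/2 = 1.568×10⁷ m.
At r₁: circular v_c1 = √(μ/r₁) = 7196 m/s; transfer-periapsis v_p = √[μ(2/r₁ − 1/a_t)] = 9102 m/s.
Δv₁ = v_p − v_c1 = 1906 m/s.
= 1.906 km/s.

Δv ≈ 1.91 km/s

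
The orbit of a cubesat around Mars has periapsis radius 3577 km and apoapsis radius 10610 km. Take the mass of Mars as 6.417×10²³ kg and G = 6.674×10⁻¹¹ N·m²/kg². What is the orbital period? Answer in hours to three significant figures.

μ = GM = 6.674×10⁻¹¹ × 6.417×10²³ = 4.283×10¹³ m³/s².
Semi-major axis a = (r_p + r_a)/2 = (3577.0 + 10610)/2 = 7093.5 km = 7.094×10⁶ m.
By Kepler's third law T = 2π√(a³/μ) = 2π × 2.887×10³ = 1.814×10⁴ s.
= 5.039 hours.

T ≈ 5.04 hours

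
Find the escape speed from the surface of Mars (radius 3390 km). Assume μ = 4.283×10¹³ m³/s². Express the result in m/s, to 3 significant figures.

v_esc ≈ 5030 m/s

r = R = 3.390×10⁶ m.
Escape speed v_esc = √(2μ/r) = √(2 × 4.283×10¹³ / 3.390×10⁶) = √(2.527×10⁷) = 5027 m/s.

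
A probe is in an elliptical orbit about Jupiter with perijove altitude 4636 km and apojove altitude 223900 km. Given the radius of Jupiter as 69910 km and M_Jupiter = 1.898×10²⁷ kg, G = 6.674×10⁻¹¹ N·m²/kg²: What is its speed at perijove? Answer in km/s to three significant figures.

v ≈ 52.1 km/s

μ = GM = 6.674×10⁻¹¹ × 1.898×10²⁷ = 1.267×10¹⁷ m³/s².
r_p = 69910 + 4636 = 74546 km = 7.4546×10⁷ m.
r_a = 69910 + 223900 = 293810 km = 2.9381×10⁸ m.
Semi-major axis a = (r_p + r_a)/2 = 1.8418×10⁵ km = 1.842×10⁸ m.
Vis-viva: v² = μ(2/r − 1/a) = 1.267×10¹⁷ × (2.683×10⁻⁸ − 5.430×10⁻⁹) = 2.711×10⁹ m²/s².
v = 52060 m/s = 52.06 km/s.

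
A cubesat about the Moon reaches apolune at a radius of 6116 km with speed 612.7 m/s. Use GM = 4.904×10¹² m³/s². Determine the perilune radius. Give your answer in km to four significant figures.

r_a = 6.116×10⁶ m.
Specific energy ε = v²/2 − μ/r = -6.141×10⁵ J/kg, so a = −μ/(2ε) = 3.993×10⁶ m.
The apsides satisfy r_p + r_a = 2a, so the perilune radius is 2a − r_a = 1.869×10⁶ m = 1869.3 km.

perilune radius ≈ 1869 km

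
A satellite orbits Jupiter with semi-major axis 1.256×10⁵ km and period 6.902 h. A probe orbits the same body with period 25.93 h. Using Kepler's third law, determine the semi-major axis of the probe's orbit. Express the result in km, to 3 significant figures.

Kepler's third law: a³ ∝ T², so a₂ = a₁ (T₂/T₁)^(2/3).
T₂/T₁ = 3.757, (T₂/T₁)^(2/3) = 2.417.
a₂ = 1.256×10⁵ × 2.417 = 3.035×10⁵ km.

a₂ ≈ 3.04×10⁵ km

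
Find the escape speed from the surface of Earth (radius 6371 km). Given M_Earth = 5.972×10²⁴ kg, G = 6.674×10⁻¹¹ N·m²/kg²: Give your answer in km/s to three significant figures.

v_esc ≈ 11.2 km/s

μ = GM = 6.674×10⁻¹¹ × 5.972×10²⁴ = 3.986×10¹⁴ m³/s².
r = R = 6.371×10⁶ m.
Escape speed v_esc = √(2μ/r) = √(2 × 3.986×10¹⁴ / 6.371×10⁶) = √(1.251×10⁸) = 11190 m/s.
= 11.19 km/s.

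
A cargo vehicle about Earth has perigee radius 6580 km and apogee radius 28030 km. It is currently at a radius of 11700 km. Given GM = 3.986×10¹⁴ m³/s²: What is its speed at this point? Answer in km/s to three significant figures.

Semi-major axis a = (r_p + r_a)/2 = 17305 km = 1.730×10⁷ m.
Vis-viva: v² = μ(2/r − 1/a) = 3.986×10¹⁴ × (1.709×10⁻⁷ − 5.779×10⁻⁸) = 4.510×10⁷ m²/s².
v = 6716 m/s = 6.716 km/s.

v ≈ 6.72 km/s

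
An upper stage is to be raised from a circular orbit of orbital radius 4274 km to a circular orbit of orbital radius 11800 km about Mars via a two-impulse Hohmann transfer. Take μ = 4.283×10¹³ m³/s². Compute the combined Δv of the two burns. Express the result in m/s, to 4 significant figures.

r₁ = 4274 km = 4.274×10⁶ m.
r₂ = 11800 km = 1.180×10⁷ m.
Transfer ellipse a_t = (r₁ + r₂)/2 = 8.037×10⁶ m.
At r₁: circular v_c1 = √(μ/r₁) = 3166 m/s; transfer-periapsis v_p = √[μ(2/r₁ − 1/a_t)] = 3836 m/s.
Δv₁ = v_p − v_c1 = 670.1 m/s.
At r₂: circular v_c2 = √(μ/r₂) = 1905 m/s; transfer-apoapsis v_a = √[μ(2/r₂ − 1/a_t)] = 1389 m/s.
Δv₂ = v_c2 − v_a = 515.8 m/s.
Total Δv = Δv₁ + Δv₂ = 1186 m/s.

Δv_total ≈ 1186 m/s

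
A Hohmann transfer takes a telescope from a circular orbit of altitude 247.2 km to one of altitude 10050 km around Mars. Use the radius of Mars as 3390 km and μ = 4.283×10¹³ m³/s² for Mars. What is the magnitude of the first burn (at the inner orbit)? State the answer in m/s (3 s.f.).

Δv ≈ 874 m/s

r₁ = 3390 + 247.2 = 3637.2 km = 3.6372×10⁶ m.
r₂ = 3390 + 10050 = 13440 km = 1.3440×10⁷ m.
Transfer ellipse a_t = (r₁ + r₂)/2 = 8.539×10⁶ m.
At r₁: circular v_c1 = √(μ/r₁) = 3432 m/s; transfer-periapsis v_p = √[μ(2/r₁ − 1/a_t)] = 4305 m/s.
Δv₁ = v_p − v_c1 = 873.7 m/s.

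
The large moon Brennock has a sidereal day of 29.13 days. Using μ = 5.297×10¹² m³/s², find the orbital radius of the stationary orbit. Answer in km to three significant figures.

r_sync ≈ 94700 km

T = 29.13 days = 2.517×10⁶ s.
A synchronous orbit has period T, so by Kepler's third law a = (μT²/4π²)^(1/3).
μT²/4π² = 5.297×10¹² × (2.517×10⁶)² / 39.48 = 8.499×10²³ m³.
a = 9.472×10⁷ m = 94724 km.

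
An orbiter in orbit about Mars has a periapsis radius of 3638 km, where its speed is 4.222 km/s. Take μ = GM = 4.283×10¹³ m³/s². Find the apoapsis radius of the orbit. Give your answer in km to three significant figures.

apoapsis radius ≈ 11300 km

r_p = 3.638×10⁶ m.
Specific energy ε = v²/2 − μ/r = -2.860×10⁶ J/kg, so a = −μ/(2ε) = 7.487×10⁶ m.
The apsides satisfy r_p + r_a = 2a, so the apoapsis radius is 2a − r_p = 1.134×10⁷ m = 11336 km.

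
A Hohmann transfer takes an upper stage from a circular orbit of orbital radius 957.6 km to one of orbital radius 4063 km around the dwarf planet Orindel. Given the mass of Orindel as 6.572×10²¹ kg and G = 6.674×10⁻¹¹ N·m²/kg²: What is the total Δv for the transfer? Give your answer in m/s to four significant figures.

μ = GM = 6.674×10⁻¹¹ × 6.572×10²¹ = 4.386×10¹¹ m³/s².
r₁ = 957.6 km = 9.576×10⁵ m.
r₂ = 4063 km = 4.063×10⁶ m.
Transfer ellipse a_t = (r₁ + r₂)/2 = 2.510×10⁶ m.
At r₁: circular v_c1 = √(μ/r₁) = 676.8 m/s; transfer-periapsis v_p = √[μ(2/r₁ − 1/a_t)] = 861.0 m/s.
Δv₁ = v_p − v_c1 = 184.2 m/s.
At r₂: circular v_c2 = √(μ/r₂) = 328.6 m/s; transfer-apoapsis v_a = √[μ(2/r₂ − 1/a_t)] = 202.9 m/s.
Δv₂ = v_c2 − v_a = 125.6 m/s.
Total Δv = Δv₁ + Δv₂ = 309.9 m/s.

Δv_total ≈ 309.9 m/s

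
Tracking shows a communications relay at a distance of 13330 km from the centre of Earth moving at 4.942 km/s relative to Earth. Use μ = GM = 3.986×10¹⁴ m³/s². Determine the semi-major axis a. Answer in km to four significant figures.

a ≈ 11270 km

r = 1.333×10⁷ m.
Specific orbital energy ε = v²/2 − μ/r = (4942)²/2 − 3.986×10¹⁴/1.333×10⁷ = -1.769×10⁷ J/kg.
Since ε = −μ/(2a), a = −μ/(2ε) = 1.127×10⁷ m = 11266 km.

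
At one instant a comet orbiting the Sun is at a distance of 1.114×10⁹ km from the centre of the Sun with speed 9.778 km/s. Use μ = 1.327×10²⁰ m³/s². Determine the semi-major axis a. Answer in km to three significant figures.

r = 1.114×10¹² m.
Specific orbital energy ε = v²/2 − μ/r = (9778)²/2 − 1.327×10²⁰/1.114×10¹² = -7.132×10⁷ J/kg.
Since ε = −μ/(2a), a = −μ/(2ε) = 9.304×10¹¹ m = 9.3037×10⁸ km.

a ≈ 9.30×10⁸ km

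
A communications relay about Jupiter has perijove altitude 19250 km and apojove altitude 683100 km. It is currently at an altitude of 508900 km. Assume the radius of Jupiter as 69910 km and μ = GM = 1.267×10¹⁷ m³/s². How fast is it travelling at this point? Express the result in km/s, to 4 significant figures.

r_p = 69910 + 19250 = 89160 km = 8.9160×10⁷ m.
r_a = 69910 + 683100 = 753010 km = 7.5301×10⁸ m.
r = 69910 + 508900 = 5.7881×10⁵ km = 5.788×10⁸ m.
Semi-major axis a = (r_p + r_a)/2 = 4.2108×10⁵ km = 4.211×10⁸ m.
Vis-viva: v² = μ(2/r − 1/a) = 1.267×10¹⁷ × (3.455×10⁻⁹ − 2.375×10⁻⁹) = 1.369×10⁸ m²/s².
v = 11700 m/s = 11.70 km/s.

v ≈ 11.70 km/s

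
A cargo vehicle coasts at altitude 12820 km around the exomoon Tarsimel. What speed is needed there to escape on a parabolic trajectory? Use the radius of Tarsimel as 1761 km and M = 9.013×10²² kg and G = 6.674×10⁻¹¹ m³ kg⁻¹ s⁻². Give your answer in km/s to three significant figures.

μ = GM = 6.674×10⁻¹¹ × 9.013×10²² = 6.015×10¹² m³/s².
r = 1761 + 12820 = 14581 km = 1.4581×10⁷ m.
Escape speed v_esc = √(2μ/r) = √(2 × 6.015×10¹² / 1.458×10⁷) = √(8.251×10⁵) = 908.3 m/s.
= 0.9083 km/s.

v_esc ≈ 0.908 km/s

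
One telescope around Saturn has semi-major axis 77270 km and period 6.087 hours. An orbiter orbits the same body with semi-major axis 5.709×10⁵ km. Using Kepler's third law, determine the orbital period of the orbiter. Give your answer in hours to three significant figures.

T₂ ≈ 122 hours

Kepler's third law: T² ∝ a³, so T₂ = T₁ (a₂/a₁)^(3/2).
a₂/a₁ = 7.388, (a₂/a₁)^(3/2) = 20.08.
T₂ = 6.087 × 20.08 = 122.2 hours.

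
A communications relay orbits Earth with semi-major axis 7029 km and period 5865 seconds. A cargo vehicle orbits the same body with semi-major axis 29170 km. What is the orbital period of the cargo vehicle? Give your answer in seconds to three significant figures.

Kepler's third law: T² ∝ a³, so T₂ = T₁ (a₂/a₁)^(3/2).
a₂/a₁ = 4.150, (a₂/a₁)^(3/2) = 8.454.
T₂ = 5865 × 8.454 = 49580 seconds.

T₂ ≈ 49600 seconds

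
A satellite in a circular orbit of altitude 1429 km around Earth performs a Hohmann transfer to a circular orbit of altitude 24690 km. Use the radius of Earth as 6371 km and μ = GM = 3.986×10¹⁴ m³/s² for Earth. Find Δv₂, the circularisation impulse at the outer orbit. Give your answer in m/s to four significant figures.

Δv ≈ 1313 m/s

r₁ = 6371 + 1429 = 7800.0 km = 7.8000×10⁶ m.
r₂ = 6371 + 24690 = 31061 km = 3.1061×10⁷ m.
Transfer ellipse a_t = (r₁ + r₂)/2 = 1.943×10⁷ m.
At r₁: circular v_c1 = √(μ/r₁) = 7149 m/s; transfer-perigee v_p = √[μ(2/r₁ − 1/a_t)] = 9038 m/s.
At r₂: circular v_c2 = √(μ/r₂) = 3582 m/s; transfer-apogee v_a = √[μ(2/r₂ − 1/a_t)] = 2270 m/s.
Δv₂ = v_c2 − v_a = 1313 m/s.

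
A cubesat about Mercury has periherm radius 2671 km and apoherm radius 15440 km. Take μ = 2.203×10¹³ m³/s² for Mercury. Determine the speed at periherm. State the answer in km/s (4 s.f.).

Semi-major axis a = (r_p + r_a)/2 = 9055.5 km = 9.056×10⁶ m.
Vis-viva: v² = μ(2/r − 1/a) = 2.203×10¹³ × (7.488×10⁻⁷ − 1.104×10⁻⁷) = 1.406×10⁷ m²/s².
v = 3750 m/s = 3.750 km/s.

v ≈ 3.750 km/s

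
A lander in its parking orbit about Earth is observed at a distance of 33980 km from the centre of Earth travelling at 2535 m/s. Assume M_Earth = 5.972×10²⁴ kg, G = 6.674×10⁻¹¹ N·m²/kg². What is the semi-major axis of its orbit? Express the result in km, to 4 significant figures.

a ≈ 23400 km

μ = GM = 6.674×10⁻¹¹ × 5.972×10²⁴ = 3.986×10¹⁴ m³/s².
r = 3.398×10⁷ m.
Vis-viva rearranged: 1/a = 2/r − v²/μ = 5.886×10⁻⁸ − 1.612×10⁻⁸ = 4.274×10⁻⁸ m⁻¹.
a = 2.340×10⁷ m = 23400 km.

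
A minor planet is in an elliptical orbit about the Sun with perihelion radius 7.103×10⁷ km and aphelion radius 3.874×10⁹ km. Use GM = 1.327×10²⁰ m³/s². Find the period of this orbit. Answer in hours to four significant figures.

Semi-major axis a = (r_p + r_a)/2 = (7.1030×10⁷ + 3.8740×10⁹)/2 = 1.9725×10⁹ km = 1.973×10¹² m.
By Kepler's third law T = 2π√(a³/μ) = 2π × 2.405×10⁸ = 1.511×10⁹ s.
= 4.197×10⁵ hours.

T ≈ 419700 hours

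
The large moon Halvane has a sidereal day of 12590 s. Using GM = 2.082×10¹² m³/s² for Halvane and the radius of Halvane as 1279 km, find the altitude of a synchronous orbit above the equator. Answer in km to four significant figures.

A synchronous orbit has period T, so by Kepler's third law a = (μT²/4π²)^(1/3).
μT²/4π² = 2.082×10¹² × (1.259×10⁴)² / 39.48 = 8.359×10¹⁸ m³.
a = 2.030×10⁶ m = 2029.5 km.
Altitude h = a − R = 2029.5 − 1279 = 750.51 km.

h_sync ≈ 750.5 km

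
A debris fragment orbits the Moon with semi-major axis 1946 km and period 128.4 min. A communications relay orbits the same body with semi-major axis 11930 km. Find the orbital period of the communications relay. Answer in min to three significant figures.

Kepler's third law: T² ∝ a³, so T₂ = T₁ (a₂/a₁)^(3/2).
a₂/a₁ = 6.131, (a₂/a₁)^(3/2) = 15.18.
T₂ = 128.4 × 15.18 = 1949 min.

T₂ ≈ 1950 min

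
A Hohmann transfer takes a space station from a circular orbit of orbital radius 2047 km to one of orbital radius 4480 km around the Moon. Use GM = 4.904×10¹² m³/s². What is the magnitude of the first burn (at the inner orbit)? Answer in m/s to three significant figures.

r₁ = 2047 km = 2.047×10⁶ m.
r₂ = 4480 km = 4.480×10⁶ m.
Transfer ellipse a_t = (r₁ + r₂)/2 = 3.264×10⁶ m.
At r₁: circular v_c1 = √(μ/r₁) = 1548 m/s; transfer-perilune v_p = √[μ(2/r₁ − 1/a_t)] = 1813 m/s.
Δv₁ = v_p − v_c1 = 265.7 m/s.

Δv ≈ 266 m/s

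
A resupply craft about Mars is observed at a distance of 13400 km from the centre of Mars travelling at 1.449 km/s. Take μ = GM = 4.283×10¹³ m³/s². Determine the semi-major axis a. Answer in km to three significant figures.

a ≈ 9980 km

r = 1.340×10⁷ m.
Specific orbital energy ε = v²/2 − μ/r = (1449)²/2 − 4.283×10¹³/1.340×10⁷ = -2.146×10⁶ J/kg.
Since ε = −μ/(2a), a = −μ/(2ε) = 9.977×10⁶ m = 9976.9 km.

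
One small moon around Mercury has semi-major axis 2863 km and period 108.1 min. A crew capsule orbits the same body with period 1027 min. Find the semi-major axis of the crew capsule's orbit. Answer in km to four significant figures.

Kepler's third law: a³ ∝ T², so a₂ = a₁ (T₂/T₁)^(2/3).
T₂/T₁ = 9.500, (T₂/T₁)^(2/3) = 4.486.
a₂ = 2863 × 4.486 = 12840 km.

a₂ ≈ 12840 km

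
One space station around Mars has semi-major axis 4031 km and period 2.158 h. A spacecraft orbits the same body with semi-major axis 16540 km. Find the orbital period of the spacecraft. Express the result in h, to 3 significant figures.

Kepler's third law: T² ∝ a³, so T₂ = T₁ (a₂/a₁)^(3/2).
a₂/a₁ = 4.103, (a₂/a₁)^(3/2) = 8.312.
T₂ = 2.158 × 8.312 = 17.94 h.

T₂ ≈ 17.9 h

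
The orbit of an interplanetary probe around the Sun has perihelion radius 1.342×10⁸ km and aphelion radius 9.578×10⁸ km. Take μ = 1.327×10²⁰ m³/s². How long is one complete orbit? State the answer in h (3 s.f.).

Semi-major axis a = (r_p + r_a)/2 = (1.3420×10⁸ + 9.5780×10⁸)/2 = 5.4600×10⁸ km = 5.460×10¹¹ m.
By Kepler's third law T = 2π√(a³/μ) = 2π × 3.502×10⁷ = 2.201×10⁸ s.
= 61130 h.

T ≈ 61100 h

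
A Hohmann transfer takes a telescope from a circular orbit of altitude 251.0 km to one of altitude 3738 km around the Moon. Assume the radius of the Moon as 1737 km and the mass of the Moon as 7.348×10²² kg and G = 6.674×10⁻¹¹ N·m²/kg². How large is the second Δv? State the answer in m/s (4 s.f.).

Δv ≈ 255.6 m/s

μ = GM = 6.674×10⁻¹¹ × 7.348×10²² = 4.904×10¹² m³/s².
r₁ = 1737 + 251.0 = 1988.0 km = 1.9880×10⁶ m.
r₂ = 1737 + 3738 = 5475.0 km = 5.4750×10⁶ m.
Transfer ellipse a_t = (r₁ + r₂)/2 = 3.732×10⁶ m.
At r₁: circular v_c1 = √(μ/r₁) = 1571 m/s; transfer-perilune v_p = √[μ(2/r₁ − 1/a_t)] = 1902 m/s.
At r₂: circular v_c2 = √(μ/r₂) = 946.4 m/s; transfer-apolune v_a = √[μ(2/r₂ − 1/a_t)] = 690.8 m/s.
Δv₂ = v_c2 − v_a = 255.6 m/s.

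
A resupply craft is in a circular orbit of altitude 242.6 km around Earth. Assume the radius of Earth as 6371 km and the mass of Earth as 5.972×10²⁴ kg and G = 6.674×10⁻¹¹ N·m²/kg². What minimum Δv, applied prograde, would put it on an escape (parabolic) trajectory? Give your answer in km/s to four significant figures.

μ = GM = 6.674×10⁻¹¹ × 5.972×10²⁴ = 3.986×10¹⁴ m³/s².
r = 6371 + 242.6 = 6613.6 km = 6.6136×10⁶ m.
Circular speed v_c = √(μ/r) = 7763 m/s.
Escape speed v_esc = √(2μ/r) = √2 × v_c = 10980 m/s.
Δv = v_esc − v_c = 3216 m/s = 3.216 km/s.

Δv ≈ 3.216 km/s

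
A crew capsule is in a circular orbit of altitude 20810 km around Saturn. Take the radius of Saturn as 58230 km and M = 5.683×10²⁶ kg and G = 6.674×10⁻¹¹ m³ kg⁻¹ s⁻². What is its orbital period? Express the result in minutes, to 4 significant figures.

T ≈ 377.8 minutes

μ = GM = 6.674×10⁻¹¹ × 5.683×10²⁶ = 3.793×10¹⁶ m³/s².
r = 58230 + 20810 = 79040 km = 7.9040×10⁷ m.
Kepler's third law: T = 2π√(r³/μ) = 2π√((7.904×10⁷)³ / 3.793×10¹⁶).
r³/μ = 1.302×10⁷ s², so T = 2π × 3.608×10³ = 2.267×10⁴ s.
Converting: 2.267×10⁴ s ÷ 60.00 = 377.8 minutes.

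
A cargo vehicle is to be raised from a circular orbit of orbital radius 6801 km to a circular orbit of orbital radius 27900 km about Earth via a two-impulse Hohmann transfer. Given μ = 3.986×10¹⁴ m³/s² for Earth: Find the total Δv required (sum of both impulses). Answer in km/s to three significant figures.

r₁ = 6801 km = 6.801×10⁶ m.
r₂ = 27900 km = 2.790×10⁷ m.
Transfer ellipse a_t = (r₁ + r₂)/2 = 1.735×10⁷ m.
At r₁: circular v_c1 = √(μ/r₁) = 7656 m/s; transfer-perigee v_p = √[μ(2/r₁ − 1/a_t)] = 9708 m/s.
Δv₁ = v_p − v_c1 = 2052 m/s.
At r₂: circular v_c2 = √(μ/r₂) = 3780 m/s; transfer-apogee v_a = √[μ(2/r₂ − 1/a_t)] = 2366 m/s.
Δv₂ = v_c2 − v_a = 1413 m/s.
Total Δv = Δv₁ + Δv₂ = 3466 m/s = 3.466 km/s.

Δv_total ≈ 3.47 km/s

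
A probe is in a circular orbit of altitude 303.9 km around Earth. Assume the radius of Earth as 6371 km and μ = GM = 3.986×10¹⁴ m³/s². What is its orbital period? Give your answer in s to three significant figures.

r = 6371 + 303.9 = 6674.9 km = 6.6749×10⁶ m.
Kepler's third law: T = 2π√(r³/μ) = 2π√((6.675×10⁶)³ / 3.986×10¹⁴).
r³/μ = 7.461×10⁵ s², so T = 2π × 8.638×10² = 5.427×10³ s.

T ≈ 5430 s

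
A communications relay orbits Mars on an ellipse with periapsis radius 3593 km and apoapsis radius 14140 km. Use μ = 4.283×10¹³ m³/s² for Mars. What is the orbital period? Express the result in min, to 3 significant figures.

Semi-major axis a = (r_p + r_a)/2 = (3593.0 + 14140)/2 = 8866.5 km = 8.866×10⁶ m.
By Kepler's third law T = 2π√(a³/μ) = 2π × 4.034×10³ = 2.535×10⁴ s.
= 422.5 min.

T ≈ 422 min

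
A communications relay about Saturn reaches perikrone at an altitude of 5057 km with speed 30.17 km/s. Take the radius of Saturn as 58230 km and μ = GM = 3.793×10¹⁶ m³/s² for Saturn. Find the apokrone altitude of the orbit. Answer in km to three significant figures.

apokrone altitude ≈ 1.41×10⁵ km

r_p = 58230 + 5057 = 63287 km = 6.329×10⁷ m.
Specific energy ε = v²/2 − μ/r = -1.442×10⁸ J/kg, so a = −μ/(2ε) = 1.315×10⁸ m.
The apsides satisfy r_p + r_a = 2a, so the apokrone radius is 2a − r_p = 1.997×10⁸ m = 1.9972×10⁵ km.
Apokrone altitude = 1.9972×10⁵ − 58230 = 1.4149×10⁵ km.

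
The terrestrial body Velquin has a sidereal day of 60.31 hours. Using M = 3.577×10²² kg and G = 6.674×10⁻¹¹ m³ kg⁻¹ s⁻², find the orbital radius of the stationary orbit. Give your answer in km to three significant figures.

μ = GM = 6.674×10⁻¹¹ × 3.577×10²² = 2.387×10¹² m³/s².
T = 60.31 hours = 2.171×10⁵ s.
A synchronous orbit has period T, so by Kepler's third law a = (μT²/4π²)^(1/3).
μT²/4π² = 2.387×10¹² × (2.171×10⁵)² / 39.48 = 2.851×10²¹ m³.
a = 1.418×10⁷ m = 14179 km.

r_sync ≈ 14200 km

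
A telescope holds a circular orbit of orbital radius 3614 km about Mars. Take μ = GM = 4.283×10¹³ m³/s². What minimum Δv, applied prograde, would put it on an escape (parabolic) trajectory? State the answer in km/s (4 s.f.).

r = 3614 km = 3.614×10⁶ m.
Circular speed v_c = √(μ/r) = 3443 m/s.
Escape speed v_esc = √(2μ/r) = √2 × v_c = 4868 m/s.
Δv = v_esc − v_c = 1426 m/s = 1.426 km/s.

Δv ≈ 1.426 km/s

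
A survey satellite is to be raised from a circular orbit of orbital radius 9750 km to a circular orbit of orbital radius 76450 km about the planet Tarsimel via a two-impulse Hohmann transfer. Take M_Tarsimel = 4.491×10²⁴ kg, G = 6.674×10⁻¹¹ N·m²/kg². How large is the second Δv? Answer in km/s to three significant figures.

μ = GM = 6.674×10⁻¹¹ × 4.491×10²⁴ = 2.997×10¹⁴ m³/s².
r₁ = 9750 km = 9.750×10⁶ m.
r₂ = 76450 km = 7.645×10⁷ m.
Transfer ellipse a_t = (r₁ + r₂)/2 = 4.310×10⁷ m.
At r₁: circular v_c1 = √(μ/r₁) = 5544 m/s; transfer-periapsis v_p = √[μ(2/r₁ − 1/a_t)] = 7384 m/s.
At r₂: circular v_c2 = √(μ/r₂) = 1980 m/s; transfer-apoapsis v_a = √[μ(2/r₂ − 1/a_t)] = 941.8 m/s.
Δv₂ = v_c2 − v_a = 1038 m/s.
= 1.038 km/s.

Δv ≈ 1.04 km/s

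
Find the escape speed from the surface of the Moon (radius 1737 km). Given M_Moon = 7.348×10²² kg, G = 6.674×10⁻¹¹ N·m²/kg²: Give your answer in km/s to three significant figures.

v_esc ≈ 2.38 km/s

μ = GM = 6.674×10⁻¹¹ × 7.348×10²² = 4.904×10¹² m³/s².
r = R = 1.737×10⁶ m.
Escape speed v_esc = √(2μ/r) = √(2 × 4.904×10¹² / 1.737×10⁶) = √(5.647×10⁶) = 2376 m/s.
= 2.376 km/s.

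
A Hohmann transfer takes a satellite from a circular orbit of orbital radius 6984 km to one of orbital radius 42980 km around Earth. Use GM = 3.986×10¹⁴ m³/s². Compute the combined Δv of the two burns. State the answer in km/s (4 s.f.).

r₁ = 6984 km = 6.984×10⁶ m.
r₂ = 42980 km = 4.298×10⁷ m.
Transfer ellipse a_t = (r₁ + r₂)/2 = 2.498×10⁷ m.
At r₁: circular v_c1 = √(μ/r₁) = 7555 m/s; transfer-perigee v_p = √[μ(2/r₁ − 1/a_t)] = 9909 m/s.
Δv₁ = v_p − v_c1 = 2354 m/s.
At r₂: circular v_c2 = √(μ/r₂) = 3045 m/s; transfer-apogee v_a = √[μ(2/r₂ − 1/a_t)] = 1610 m/s.
Δv₂ = v_c2 − v_a = 1435 m/s.
Total Δv = Δv₁ + Δv₂ = 3790 m/s = 3.790 km/s.

Δv_total ≈ 3.790 km/s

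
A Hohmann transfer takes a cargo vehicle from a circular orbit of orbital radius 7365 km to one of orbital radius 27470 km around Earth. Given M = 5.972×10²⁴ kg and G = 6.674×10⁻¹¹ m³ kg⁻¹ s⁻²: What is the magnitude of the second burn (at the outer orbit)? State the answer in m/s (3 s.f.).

Δv ≈ 1330 m/s

μ = GM = 6.674×10⁻¹¹ × 5.972×10²⁴ = 3.986×10¹⁴ m³/s².
r₁ = 7365 km = 7.365×10⁶ m.
r₂ = 27470 km = 2.747×10⁷ m.
Transfer ellipse a_t = (r₁ + r₂)/2 = 1.742×10⁷ m.
At r₁: circular v_c1 = √(μ/r₁) = 7356 m/s; transfer-perigee v_p = √[μ(2/r₁ − 1/a_t)] = 9239 m/s.
At r₂: circular v_c2 = √(μ/r₂) = 3809 m/s; transfer-apogee v_a = √[μ(2/r₂ − 1/a_t)] = 2477 m/s.
Δv₂ = v_c2 − v_a = 1332 m/s.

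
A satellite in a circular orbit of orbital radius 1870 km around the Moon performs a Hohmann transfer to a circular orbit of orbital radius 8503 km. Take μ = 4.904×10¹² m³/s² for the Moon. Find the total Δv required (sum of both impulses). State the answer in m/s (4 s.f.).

r₁ = 1870 km = 1.870×10⁶ m.
r₂ = 8503 km = 8.503×10⁶ m.
Transfer ellipse a_t = (r₁ + r₂)/2 = 5.186×10⁶ m.
At r₁: circular v_c1 = √(μ/r₁) = 1619 m/s; transfer-perilune v_p = √[μ(2/r₁ − 1/a_t)] = 2073 m/s.
Δv₁ = v_p − v_c1 = 454.1 m/s.
At r₂: circular v_c2 = √(μ/r₂) = 759.4 m/s; transfer-apolune v_a = √[μ(2/r₂ − 1/a_t)] = 456.0 m/s.
Δv₂ = v_c2 − v_a = 303.4 m/s.
Total Δv = Δv₁ + Δv₂ = 757.5 m/s.

Δv_total ≈ 757.5 m/s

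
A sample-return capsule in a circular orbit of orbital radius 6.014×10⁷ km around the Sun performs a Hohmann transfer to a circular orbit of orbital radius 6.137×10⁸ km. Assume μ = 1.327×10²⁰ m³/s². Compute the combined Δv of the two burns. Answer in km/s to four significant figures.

r₁ = 6.014×10⁷ km = 6.014×10¹⁰ m.
r₂ = 6.137×10⁸ km = 6.137×10¹¹ m.
Transfer ellipse a_t = (r₁ + r₂)/2 = 3.369×10¹¹ m.
At r₁: circular v_c1 = √(μ/r₁) = 46970 m/s; transfer-perihelion v_p = √[μ(2/r₁ − 1/a_t)] = 63400 m/s.
Δv₁ = v_p − v_c1 = 16420 m/s.
At r₂: circular v_c2 = √(μ/r₂) = 14700 m/s; transfer-aphelion v_a = √[μ(2/r₂ − 1/a_t)] = 6213 m/s.
Δv₂ = v_c2 − v_a = 8492 m/s.
Total Δv = Δv₁ + Δv₂ = 24920 m/s = 24.92 km/s.

Δv_total ≈ 24.92 km/s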